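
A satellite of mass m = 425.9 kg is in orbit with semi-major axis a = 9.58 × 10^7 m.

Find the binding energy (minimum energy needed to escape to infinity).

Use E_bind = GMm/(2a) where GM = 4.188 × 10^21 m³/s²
a = 9.58 × 10^7 m
GM = 4.188 × 10^21 m³/s²
m = 425.9 kg
GMm = 4.188 × 10^21 × 425.9 = 1.78367 × 10^24 m³·kg/s²
2a = 1.916 × 10^8 m
E_bind = GMm/(2a) = 9.30934 × 10^15 J ≈ 9.309 PJ

Final answer: 9.309 PJ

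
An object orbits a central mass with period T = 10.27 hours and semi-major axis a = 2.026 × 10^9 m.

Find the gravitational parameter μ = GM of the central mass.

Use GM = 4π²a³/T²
T = 10.27 hours = 36972 s
a = 2.026 × 10^9 m
a³ = 8.31607 × 10^27 m³
T² = 1.36693 × 10^9 s²
GM = 4π² × (8.31607 × 10^27) / (1.36693 × 10^9) = 2.40177 × 10^20 m³/s²
GM ≈ 2.402 × 10^20 m³/s²

Final answer: GM = 2.402 × 10^20 m³/s²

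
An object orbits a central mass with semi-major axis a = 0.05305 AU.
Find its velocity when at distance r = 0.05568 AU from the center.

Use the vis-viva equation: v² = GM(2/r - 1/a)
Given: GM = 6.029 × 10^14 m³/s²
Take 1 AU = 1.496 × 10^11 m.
a = 0.05305 AU = 7.93628 × 10^9 m
r = 0.05568 AU = 8.32973 × 10^9 m
GM = 6.029 × 10^14 m³/s²
2/r − 1/a = 2.40104 × 10^-10 − 1.26004 × 10^-10 = 1.141 × 10^-10 m⁻¹
v² = GM (2/r − 1/a) = 68791 m²/s²
v = 262.28 m/s ≈ 262.3 m/s

Final answer: 262.3 m/s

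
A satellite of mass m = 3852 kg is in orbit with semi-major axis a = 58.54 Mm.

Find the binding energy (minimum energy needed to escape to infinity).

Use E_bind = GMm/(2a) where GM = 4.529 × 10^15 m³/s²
a = 58.54 Mm = 5.854 × 10^7 m
GM = 4.529 × 10^15 m³/s²
m = 3852 kg
GMm = 4.529 × 10^15 × 3852 = 1.74457 × 10^19 m³·kg/s²
2a = 1.1708 × 10^8 m
E_bind = GMm/(2a) = 1.49007 × 10^11 J ≈ 149 GJ

Final answer: 149 GJ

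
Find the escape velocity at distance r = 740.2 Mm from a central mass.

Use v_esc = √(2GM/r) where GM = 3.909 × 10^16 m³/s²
r = 740.2 Mm = 7.402 × 10^8 m
GM = 3.909 × 10^16 m³/s²
2GM/r = 2 × (3.909 × 10^16) / (7.402 × 10^8) = 1.0562 × 10^8 m²/s²
v_esc = √(2GM/r) = 10277.2 m/s ≈ 10.28 km/s

Final answer: 10.28 km/s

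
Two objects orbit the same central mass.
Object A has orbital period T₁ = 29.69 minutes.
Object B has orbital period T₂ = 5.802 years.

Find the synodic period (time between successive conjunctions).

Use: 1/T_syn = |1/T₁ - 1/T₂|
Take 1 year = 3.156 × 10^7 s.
T₁ = 29.69 minutes = 1781.4 s
T₂ = 5.802 years = 1.83111 × 10^8 s
1/T₁ = 0.000561356 s⁻¹
1/T₂ = 5.46116 × 10^-9 s⁻¹
|1/T₁ − 1/T₂| = 0.000561351 s⁻¹
T_syn = 1 / |1/T₁ − 1/T₂| = 1781.42 s ≈ 29.69 minutes

Final answer: T_syn = 29.69 minutes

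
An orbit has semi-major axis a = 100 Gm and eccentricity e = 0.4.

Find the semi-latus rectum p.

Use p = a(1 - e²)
a = 100 Gm = 1 × 10^11 m
e = 0.4,  e² = 0.16,  1 − e² = 0.84
p = a(1 − e²) = 1 × 10^11 m × 0.84 = 8.4 × 10^10 m ≈ 84 Gm

Final answer: p = 84 Gm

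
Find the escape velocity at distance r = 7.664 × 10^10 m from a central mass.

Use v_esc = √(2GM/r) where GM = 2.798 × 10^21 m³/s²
r = 7.664 × 10^10 m
GM = 2.798 × 10^21 m³/s²
2GM/r = 2 × (2.798 × 10^21) / (7.664 × 10^10) = 7.30167 × 10^10 m²/s²
v_esc = √(2GM/r) = 270216 m/s ≈ 270.2 km/s

Final answer: 270.2 km/s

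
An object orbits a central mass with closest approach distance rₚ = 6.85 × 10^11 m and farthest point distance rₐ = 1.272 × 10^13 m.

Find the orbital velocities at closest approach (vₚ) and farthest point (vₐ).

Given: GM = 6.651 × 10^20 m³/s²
rₚ = 6.85 × 10^11 m
rₐ = 1.272 × 10^13 m
GM = 6.651 × 10^20 m³/s²
a = (rₚ + rₐ)/2 = 6.7025 × 10^12 m
Vis-viva: v² = GM (2/r − 1/a)
vₚ² = 6.651 × 10^20 × (2.91971 × 10^-12 − 1.49198 × 10^-13) = 1.84267 × 10^9 m²/s²
vₚ = 42926.3 m/s ≈ 42.93 km/s
vₐ² = 6.651 × 10^20 × (1.57233 × 10^-13 − 1.49198 × 10^-13) = 5.34384 × 10^6 m²/s²
vₐ = 2311.68 m/s ≈ 2.312 km/s

Final answer: vₚ = 42.93 km/s, vₐ = 2.312 km/s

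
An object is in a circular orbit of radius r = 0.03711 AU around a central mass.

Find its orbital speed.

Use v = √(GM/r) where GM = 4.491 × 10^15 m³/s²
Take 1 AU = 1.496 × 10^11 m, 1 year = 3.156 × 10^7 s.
r = 0.03711 AU = 5.55166 × 10^9 m
GM = 4.491 × 10^15 m³/s²
GM/r = (4.491 × 10^15) / (5.55166 × 10^9) = 808948 m²/s²
v = √(GM/r) = 899.415 m/s ≈ 0.1897 AU/year

Final answer: 0.1897 AU/year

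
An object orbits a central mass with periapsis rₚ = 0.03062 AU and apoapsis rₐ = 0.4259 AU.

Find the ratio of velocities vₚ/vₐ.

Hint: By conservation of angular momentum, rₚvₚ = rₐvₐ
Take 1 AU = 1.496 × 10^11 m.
rₚ = 0.03062 AU = 4.58075 × 10^9 m
rₐ = 0.4259 AU = 6.37146 × 10^10 m
rₚvₚ = rₐvₐ  ⇒  vₚ/vₐ = rₐ/rₚ
vₚ/vₐ = (6.37146 × 10^10) / (4.58075 × 10^9) = 13.9092

Final answer: vₚ/vₐ = 13.91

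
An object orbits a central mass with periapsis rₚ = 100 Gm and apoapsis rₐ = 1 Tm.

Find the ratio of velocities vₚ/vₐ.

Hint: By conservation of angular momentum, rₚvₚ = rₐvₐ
rₚ = 100 Gm = 1 × 10^11 m
rₐ = 1 Tm = 1 × 10^12 m
rₚvₚ = rₐvₐ  ⇒  vₚ/vₐ = rₐ/rₚ
vₚ/vₐ = (1 × 10^12) / (1 × 10^11) = 10

Final answer: vₚ/vₐ = 10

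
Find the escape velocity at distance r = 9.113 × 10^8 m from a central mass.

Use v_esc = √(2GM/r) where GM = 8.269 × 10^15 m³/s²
r = 9.113 × 10^8 m
GM = 8.269 × 10^15 m³/s²
2GM/r = 2 × (8.269 × 10^15) / (9.113 × 10^8) = 1.81477 × 10^7 m²/s²
v_esc = √(2GM/r) = 4260.01 m/s ≈ 4.26 km/s

Final answer: 4.26 km/s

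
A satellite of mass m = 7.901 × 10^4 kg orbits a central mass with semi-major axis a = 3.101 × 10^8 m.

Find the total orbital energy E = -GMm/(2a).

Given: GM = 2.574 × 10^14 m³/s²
a = 3.101 × 10^8 m
GM = 2.574 × 10^14 m³/s²
2a = 6.202 × 10^8 m
GMm = 2.574 × 10^14 × 79010 = 2.03372 × 10^19 m³·kg/s²
E = −GMm/(2a) = -3.27913 × 10^10 J ≈ -32.79 GJ

Final answer: -32.79 GJ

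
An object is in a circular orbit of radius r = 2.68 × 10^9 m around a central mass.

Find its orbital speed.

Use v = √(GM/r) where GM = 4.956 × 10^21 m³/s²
r = 2.68 × 10^9 m
GM = 4.956 × 10^21 m³/s²
GM/r = (4.956 × 10^21) / (2.68 × 10^9) = 1.84925 × 10^12 m²/s²
v = √(GM/r) = 1.35987 × 10^6 m/s ≈ 1360 km/s

Final answer: 1360 km/s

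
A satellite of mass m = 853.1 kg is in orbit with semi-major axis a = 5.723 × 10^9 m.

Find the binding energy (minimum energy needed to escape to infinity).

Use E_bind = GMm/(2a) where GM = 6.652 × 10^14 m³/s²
a = 5.723 × 10^9 m
GM = 6.652 × 10^14 m³/s²
m = 853.1 kg
GMm = 6.652 × 10^14 × 853.1 = 5.67482 × 10^17 m³·kg/s²
2a = 1.1446 × 10^10 m
E_bind = GMm/(2a) = 4.95791 × 10^7 J ≈ 49.58 MJ

Final answer: 49.58 MJ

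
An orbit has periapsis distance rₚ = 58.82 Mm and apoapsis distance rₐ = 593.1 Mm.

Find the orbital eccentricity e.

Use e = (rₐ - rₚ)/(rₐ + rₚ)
rₚ = 58.82 Mm = 5.882 × 10^7 m
rₐ = 593.1 Mm = 5.931 × 10^8 m
rₐ − rₚ = 5.3428 × 10^8 m
rₐ + rₚ = 6.5192 × 10^8 m
e = (rₐ − rₚ)/(rₐ + rₚ) = 0.819548

Final answer: e = 0.8195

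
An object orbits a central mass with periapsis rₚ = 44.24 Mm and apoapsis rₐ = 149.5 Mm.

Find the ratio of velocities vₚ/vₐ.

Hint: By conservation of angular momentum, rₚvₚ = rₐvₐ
rₚ = 44.24 Mm = 4.424 × 10^7 m
rₐ = 149.5 Mm = 1.495 × 10^8 m
rₚvₚ = rₐvₐ  ⇒  vₚ/vₐ = rₐ/rₚ
vₚ/vₐ = (1.495 × 10^8) / (4.424 × 10^7) = 3.37929

Final answer: vₚ/vₐ = 3.379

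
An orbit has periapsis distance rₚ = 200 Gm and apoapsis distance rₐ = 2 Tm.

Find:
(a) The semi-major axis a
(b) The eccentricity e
rₚ = 200 Gm = 2 × 10^11 m
rₐ = 2 Tm = 2 × 10^12 m
(a) a = (rₚ + rₐ)/2 = 1.1 × 10^12 m ≈ 1.1 Tm
(b) e = (rₐ − rₚ)/(rₐ + rₚ) = (1.8 × 10^12) / (2.2 × 10^12) = 0.818182

Final answer:
(a) a = 1.1 Tm
(b) e = 0.8182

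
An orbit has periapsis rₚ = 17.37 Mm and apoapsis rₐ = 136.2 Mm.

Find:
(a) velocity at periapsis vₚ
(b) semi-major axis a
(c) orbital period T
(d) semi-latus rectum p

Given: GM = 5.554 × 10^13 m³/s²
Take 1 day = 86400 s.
rₚ = 17.37 Mm = 1.737 × 10^7 m
rₐ = 136.2 Mm = 1.362 × 10^8 m
GM = 5.554 × 10^13 m³/s²
a = (rₚ + rₐ)/2 = 7.6785 × 10^7 m
e = (rₐ − rₚ)/(rₐ + rₚ) = (1.1883 × 10^8) / (1.5357 × 10^8) = 0.773784
(a) vₚ² = GM (2/rₚ − 1/a) = 5.554 × 10^13 × (1.15141 × 10^-7 − 1.30234 × 10^-8) = 5.67162 × 10^6 m²/s²;  vₚ = 2381.52 m/s ≈ 2.382 km/s
(b) a = 7.6785 × 10^7 m ≈ 76.78 Mm
(c) a³ = 4.52719 × 10^23 m³;  T = 2π √(a³/GM) = 2π × 90284.2 s = 567272 s ≈ 6.566 days
(d) 1 − e² = 0.401258;  p = a(1 − e²) = 7.6785 × 10^7 × 0.401258 = 3.08106 × 10^7 m ≈ 30.81 Mm

Final answer:
(a) velocity at periapsis vₚ = 2.382 km/s
(b) semi-major axis a = 76.78 Mm
(c) orbital period T = 6.566 days
(d) semi-latus rectum p = 30.81 Mm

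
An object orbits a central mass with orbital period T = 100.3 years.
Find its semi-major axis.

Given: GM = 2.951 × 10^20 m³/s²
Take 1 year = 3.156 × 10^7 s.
T = 100.3 years = 3.16547 × 10^9 s
GM = 2.951 × 10^20 m³/s²
Kepler's third law: a³ = GM T² / (4π²)
T² = 1.00202 × 10^19 s²
a³ = (2.951 × 10^20) × (1.00202 × 10^19) / (4π²) = 7.49006 × 10^37 m³
a = (a³)^(1/3) = 4.2153 × 10^12 m ≈ 4.215 Tm

Final answer: 4.215 Tm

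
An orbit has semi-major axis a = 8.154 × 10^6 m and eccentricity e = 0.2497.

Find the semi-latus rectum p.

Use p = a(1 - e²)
a = 8.154 × 10^6 m
e = 0.2497,  e² = 0.0623501,  1 − e² = 0.93765
p = a(1 − e²) = 8.154 × 10^6 m × 0.93765 = 7.6456 × 10^6 m ≈ 7.646 × 10^6 m

Final answer: p = 7.646 × 10^6 m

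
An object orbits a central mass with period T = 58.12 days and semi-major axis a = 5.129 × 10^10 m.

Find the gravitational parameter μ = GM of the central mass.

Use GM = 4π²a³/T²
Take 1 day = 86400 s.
T = 58.12 days = 5.02157 × 10^6 s
a = 5.129 × 10^10 m
a³ = 1.34927 × 10^32 m³
T² = 2.52161 × 10^13 s²
GM = 4π² × (1.34927 × 10^32) / (2.52161 × 10^13) = 2.11241 × 10^20 m³/s²
GM ≈ 2.112 × 10^20 m³/s²

Final answer: GM = 2.112 × 10^20 m³/s²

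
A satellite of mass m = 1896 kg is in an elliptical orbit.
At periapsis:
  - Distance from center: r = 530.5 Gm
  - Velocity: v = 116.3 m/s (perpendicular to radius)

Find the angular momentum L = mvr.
r = 530.5 Gm = 5.305 × 10^11 m
v = 116.3 m/s
vr = 116.3 × 5.305 × 10^11 = 6.16972 × 10^13 m²/s
L = m × vr = 1896 × 6.16972 × 10^13 = 1.16978 × 10^17 kg·m²/s ≈ 1.17 × 10^17 kg·m²/s

Final answer: L = 1.17 × 10^17 kg·m²/s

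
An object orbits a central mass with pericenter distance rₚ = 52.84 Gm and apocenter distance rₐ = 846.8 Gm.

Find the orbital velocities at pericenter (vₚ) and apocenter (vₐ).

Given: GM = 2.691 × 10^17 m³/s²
rₚ = 52.84 Gm = 5.284 × 10^10 m
rₐ = 846.8 Gm = 8.468 × 10^11 m
GM = 2.691 × 10^17 m³/s²
a = (rₚ + rₐ)/2 = 4.4982 × 10^11 m
Vis-viva: v² = GM (2/r − 1/a)
vₚ² = 2.691 × 10^17 × (3.78501 × 10^-11 − 2.22311 × 10^-12) = 9.58723 × 10^6 m²/s²
vₚ = 3096.32 m/s ≈ 3.096 km/s
vₐ² = 2.691 × 10^17 × (2.36183 × 10^-12 − 2.22311 × 10^-12) = 37329.9 m²/s²
vₐ = 193.209 m/s ≈ 193.2 m/s

Final answer: vₚ = 3.096 km/s, vₐ = 193.2 m/s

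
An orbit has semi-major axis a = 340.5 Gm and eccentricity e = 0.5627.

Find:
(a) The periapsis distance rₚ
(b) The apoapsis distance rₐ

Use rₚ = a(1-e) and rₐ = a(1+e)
a = 340.5 Gm = 3.405 × 10^11 m
e = 0.5627:  1 − e = 0.4373,  1 + e = 1.5627
(a) rₚ = a(1 − e) = 3.405 × 10^11 m × 0.4373 = 1.48901 × 10^11 m ≈ 148.9 Gm
(b) rₐ = a(1 + e) = 3.405 × 10^11 m × 1.5627 = 5.32099 × 10^11 m ≈ 532.1 Gm

Final answer:
(a) rₚ = 148.9 Gm
(b) rₐ = 532.1 Gm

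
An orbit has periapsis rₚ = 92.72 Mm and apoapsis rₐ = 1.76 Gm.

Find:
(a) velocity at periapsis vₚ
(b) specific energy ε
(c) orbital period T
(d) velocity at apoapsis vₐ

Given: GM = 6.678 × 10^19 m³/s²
rₚ = 92.72 Mm = 9.272 × 10^7 m
rₐ = 1.76 Gm = 1.76 × 10^9 m
GM = 6.678 × 10^19 m³/s²
a = (rₚ + rₐ)/2 = 9.2636 × 10^8 m
e = (rₐ − rₚ)/(rₐ + rₚ) = (1.66728 × 10^9) / (1.85272 × 10^9) = 0.899909
(a) vₚ² = GM (2/rₚ − 1/a) = 6.678 × 10^19 × (2.15703 × 10^-8 − 1.07949 × 10^-9) = 1.36838 × 10^12 m²/s²;  vₚ = 1.16978 × 10^6 m/s ≈ 1170 km/s
(b) 2a = 1.85272 × 10^9 m;  ε = −GM/(2a) = -3.60443 × 10^10 J/kg ≈ -36.04 GJ/kg
(c) a³ = 7.94949 × 10^26 m³;  T = 2π √(a³/GM) = 2π × 3450.22 s = 21678.4 s ≈ 6.022 hours
(d) vₐ² = GM (2/rₐ − 1/a) = 6.678 × 10^19 × (1.13636 × 10^-9 − 1.07949 × 10^-9) = 3.79776 × 10^9 m²/s²;  vₐ = 61626 m/s ≈ 61.63 km/s

Final answer:
(a) velocity at periapsis vₚ = 1170 km/s
(b) specific energy ε = -36.04 GJ/kg
(c) orbital period T = 6.022 hours
(d) velocity at apoapsis vₐ = 61.63 km/s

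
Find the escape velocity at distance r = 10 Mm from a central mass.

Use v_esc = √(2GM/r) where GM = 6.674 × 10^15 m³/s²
r = 10 Mm = 1 × 10^7 m
GM = 6.674 × 10^15 m³/s²
2GM/r = 2 × (6.674 × 10^15) / (1 × 10^7) = 1.3348 × 10^9 m²/s²
v_esc = √(2GM/r) = 36534.9 m/s ≈ 36.53 km/s

Final answer: 36.53 km/s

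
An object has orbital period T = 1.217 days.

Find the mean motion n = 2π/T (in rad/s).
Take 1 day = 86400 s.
T = 1.217 days = 105149 s
n = 2π / 105149 s = 5.97552 × 10^-5 rad/s ≈ 5.976 × 10^-5 rad/s

Final answer: n = 5.976 × 10^-5 rad/s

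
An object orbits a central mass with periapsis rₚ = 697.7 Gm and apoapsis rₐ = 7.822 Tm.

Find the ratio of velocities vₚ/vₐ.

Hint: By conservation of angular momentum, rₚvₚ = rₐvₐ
rₚ = 697.7 Gm = 6.977 × 10^11 m
rₐ = 7.822 Tm = 7.822 × 10^12 m
rₚvₚ = rₐvₐ  ⇒  vₚ/vₐ = rₐ/rₚ
vₚ/vₐ = (7.822 × 10^12) / (6.977 × 10^11) = 11.2111

Final answer: vₚ/vₐ = 11.21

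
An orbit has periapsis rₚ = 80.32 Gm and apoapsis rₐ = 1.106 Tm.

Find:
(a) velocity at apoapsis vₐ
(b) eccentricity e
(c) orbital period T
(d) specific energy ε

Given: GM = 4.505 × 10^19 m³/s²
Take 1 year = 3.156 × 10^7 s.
rₚ = 80.32 Gm = 8.032 × 10^10 m
rₐ = 1.106 Tm = 1.106 × 10^12 m
GM = 4.505 × 10^19 m³/s²
a = (rₚ + rₐ)/2 = 5.9316 × 10^11 m
e = (rₐ − rₚ)/(rₐ + rₚ) = (1.02568 × 10^12) / (1.18632 × 10^12) = 0.86459
(a) vₐ² = GM (2/rₐ − 1/a) = 4.505 × 10^19 × (1.80832 × 10^-12 − 1.68589 × 10^-12) = 5.51558 × 10^6 m²/s²;  vₐ = 2348.53 m/s ≈ 2.349 km/s
(b) e = 0.86459 ≈ 0.8646
(c) a³ = 2.08697 × 10^35 m³;  T = 2π √(a³/GM) = 2π × 6.80629 × 10^7 s = 4.27652 × 10^8 s ≈ 13.55 years
(d) 2a = 1.18632 × 10^12 m;  ε = −GM/(2a) = -3.79746 × 10^7 J/kg ≈ -37.97 MJ/kg

Final answer:
(a) velocity at apoapsis vₐ = 2.349 km/s
(b) eccentricity e = 0.8646
(c) orbital period T = 13.55 years
(d) specific energy ε = -37.97 MJ/kg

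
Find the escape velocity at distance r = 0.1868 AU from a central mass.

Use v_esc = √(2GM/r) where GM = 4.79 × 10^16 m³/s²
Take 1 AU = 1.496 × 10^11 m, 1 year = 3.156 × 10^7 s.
r = 0.1868 AU = 2.79453 × 10^10 m
GM = 4.79 × 10^16 m³/s²
2GM/r = 2 × (4.79 × 10^16) / (2.79453 × 10^10) = 3.42813 × 10^6 m²/s²
v_esc = √(2GM/r) = 1851.52 m/s ≈ 0.3906 AU/year

Final answer: 0.3906 AU/year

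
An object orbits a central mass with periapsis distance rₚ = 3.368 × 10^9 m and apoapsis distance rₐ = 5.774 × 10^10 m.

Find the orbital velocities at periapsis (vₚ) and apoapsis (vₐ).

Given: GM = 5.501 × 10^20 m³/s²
rₚ = 3.368 × 10^9 m
rₐ = 5.774 × 10^10 m
GM = 5.501 × 10^20 m³/s²
a = (rₚ + rₐ)/2 = 3.0554 × 10^10 m
Vis-viva: v² = GM (2/r − 1/a)
vₚ² = 5.501 × 10^20 × (5.93824 × 10^-10 − 3.27289 × 10^-11) = 3.08659 × 10^11 m²/s²
vₚ = 555570 m/s ≈ 555.6 km/s
vₐ² = 5.501 × 10^20 × (3.4638 × 10^-11 − 3.27289 × 10^-11) = 1.05019 × 10^9 m²/s²
vₐ = 32406.7 m/s ≈ 32.41 km/s

Final answer: vₚ = 555.6 km/s, vₐ = 32.41 km/s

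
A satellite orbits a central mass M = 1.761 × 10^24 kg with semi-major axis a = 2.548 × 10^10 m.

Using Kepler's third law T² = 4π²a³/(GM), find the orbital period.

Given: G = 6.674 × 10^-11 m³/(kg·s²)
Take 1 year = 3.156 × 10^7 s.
M = 1.761 × 10^24 kg
GM = G × M = 6.674 × 10^-11 × 1.761 × 10^24 = 1.17529 × 10^14 m³/s²
a = 2.548 × 10^10 m
a³ = 1.65424 × 10^31 m³
T = 2π √(a³/GM) = 2π √((1.65424 × 10^31) / (1.17529 × 10^14)) = 2π × 3.75168 × 10^8 s
T = 2.35725 × 10^9 s ≈ 74.69 years

Final answer: 74.69 years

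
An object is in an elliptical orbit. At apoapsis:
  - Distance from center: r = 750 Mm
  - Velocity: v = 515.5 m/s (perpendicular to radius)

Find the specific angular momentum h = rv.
r = 750 Mm = 7.5 × 10^8 m
v = 515.5 m/s
h = rv = 7.5 × 10^8 × 515.5 = 3.86625 × 10^11 m²/s ≈ 3.866 × 10^11 m²/s

Final answer: h = 3.866 × 10^11 m²/s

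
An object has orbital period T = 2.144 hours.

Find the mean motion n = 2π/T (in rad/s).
T = 2.144 hours = 7718.4 s
n = 2π / 7718.4 s = 0.000814053 rad/s ≈ 0.0008141 rad/s

Final answer: n = 0.0008141 rad/s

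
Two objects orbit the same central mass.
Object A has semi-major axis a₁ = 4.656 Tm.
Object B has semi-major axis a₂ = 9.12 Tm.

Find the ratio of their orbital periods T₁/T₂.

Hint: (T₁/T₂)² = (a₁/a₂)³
a₁ = 4.656 Tm = 4.656 × 10^12 m
a₂ = 9.12 Tm = 9.12 × 10^12 m
a₁/a₂ = 0.510526
T₁/T₂ = (a₁/a₂)^(3/2) = (0.510526)^1.5 = 0.364777

Final answer: T₁/T₂ = 0.3648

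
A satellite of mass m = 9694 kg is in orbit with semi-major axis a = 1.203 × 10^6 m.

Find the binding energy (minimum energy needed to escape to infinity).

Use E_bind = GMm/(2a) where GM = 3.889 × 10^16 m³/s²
a = 1.203 × 10^6 m
GM = 3.889 × 10^16 m³/s²
m = 9694 kg
GMm = 3.889 × 10^16 × 9694 = 3.77 × 10^20 m³·kg/s²
2a = 2.406 × 10^6 m
E_bind = GMm/(2a) = 1.56691 × 10^14 J ≈ 156.7 TJ

Final answer: 156.7 TJ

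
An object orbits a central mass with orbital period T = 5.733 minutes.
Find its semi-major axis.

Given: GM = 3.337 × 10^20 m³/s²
T = 5.733 minutes = 343.98 s
GM = 3.337 × 10^20 m³/s²
Kepler's third law: a³ = GM T² / (4π²)
T² = 118322 s²
a³ = (3.337 × 10^20) × 118322 / (4π²) = 1.00014 × 10^24 m³
a = (a³)^(1/3) = 1.00005 × 10^8 m ≈ 100 Mm

Final answer: 100 Mm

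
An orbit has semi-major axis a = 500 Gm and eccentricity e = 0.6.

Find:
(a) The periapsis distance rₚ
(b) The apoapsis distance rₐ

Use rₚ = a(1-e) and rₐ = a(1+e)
a = 500 Gm = 5 × 10^11 m
e = 0.6:  1 − e = 0.4,  1 + e = 1.6
(a) rₚ = a(1 − e) = 5 × 10^11 m × 0.4 = 2 × 10^11 m ≈ 200 Gm
(b) rₐ = a(1 + e) = 5 × 10^11 m × 1.6 = 8 × 10^11 m ≈ 800 Gm

Final answer:
(a) rₚ = 200 Gm
(b) rₐ = 800 Gm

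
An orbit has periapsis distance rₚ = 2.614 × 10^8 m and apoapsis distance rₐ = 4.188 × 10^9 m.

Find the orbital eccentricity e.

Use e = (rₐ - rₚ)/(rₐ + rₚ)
rₚ = 2.614 × 10^8 m
rₐ = 4.188 × 10^9 m
rₐ − rₚ = 3.9266 × 10^9 m
rₐ + rₚ = 4.4494 × 10^9 m
e = (rₐ − rₚ)/(rₐ + rₚ) = 0.882501

Final answer: e = 0.8825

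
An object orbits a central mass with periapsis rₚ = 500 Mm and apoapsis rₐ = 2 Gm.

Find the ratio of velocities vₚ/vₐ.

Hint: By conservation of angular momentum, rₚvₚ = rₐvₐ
rₚ = 500 Mm = 5 × 10^8 m
rₐ = 2 Gm = 2 × 10^9 m
rₚvₚ = rₐvₐ  ⇒  vₚ/vₐ = rₐ/rₚ
vₚ/vₐ = (2 × 10^9) / (5 × 10^8) = 4

Final answer: vₚ/vₐ = 4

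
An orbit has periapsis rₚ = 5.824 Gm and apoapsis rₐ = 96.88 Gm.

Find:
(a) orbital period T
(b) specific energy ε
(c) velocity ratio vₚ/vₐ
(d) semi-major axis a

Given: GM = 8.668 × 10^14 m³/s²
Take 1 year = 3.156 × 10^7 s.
rₚ = 5.824 Gm = 5.824 × 10^9 m
rₐ = 96.88 Gm = 9.688 × 10^10 m
GM = 8.668 × 10^14 m³/s²
a = (rₚ + rₐ)/2 = 5.1352 × 10^10 m
e = (rₐ − rₚ)/(rₐ + rₚ) = (9.1056 × 10^10) / (1.02704 × 10^11) = 0.886587
(a) a³ = 1.35417 × 10^32 m³;  T = 2π √(a³/GM) = 2π × 3.95254 × 10^8 s = 2.48346 × 10^9 s ≈ 78.69 years
(b) 2a = 1.02704 × 10^11 m;  ε = −GM/(2a) = -8439.79 J/kg ≈ -8.44 kJ/kg
(c) vₚ/vₐ = rₐ/rₚ (angular momentum) = (9.688 × 10^10) / (5.824 × 10^9) = 16.6346 ≈ 16.63
(d) a = 5.1352 × 10^10 m ≈ 51.35 Gm

Final answer:
(a) orbital period T = 78.69 years
(b) specific energy ε = -8.44 kJ/kg
(c) velocity ratio vₚ/vₐ = 16.63
(d) semi-major axis a = 51.35 Gm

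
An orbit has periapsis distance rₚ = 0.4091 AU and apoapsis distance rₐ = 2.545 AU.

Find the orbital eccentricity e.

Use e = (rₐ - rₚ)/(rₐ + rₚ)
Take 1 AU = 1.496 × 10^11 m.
rₚ = 0.4091 AU = 6.12014 × 10^10 m
rₐ = 2.545 AU = 3.80732 × 10^11 m
rₐ − rₚ = 3.19531 × 10^11 m
rₐ + rₚ = 4.41933 × 10^11 m
e = (rₐ − rₚ)/(rₐ + rₚ) = 0.723029

Final answer: e = 0.723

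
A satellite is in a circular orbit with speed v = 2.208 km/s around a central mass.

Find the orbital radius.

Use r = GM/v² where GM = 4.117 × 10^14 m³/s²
v = 2.208 km/s = 2208 m/s
GM = 4.117 × 10^14 m³/s²
v² = 4.87526 × 10^6 m²/s²
r = GM/v² = (4.117 × 10^14) / (4.87526 × 10^6) = 8.44467 × 10^7 m ≈ 84.45 Mm

Final answer: 84.45 Mm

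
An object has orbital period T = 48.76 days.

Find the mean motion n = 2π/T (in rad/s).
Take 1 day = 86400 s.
T = 48.76 days = 4.21286 × 10^6 s
n = 2π / (4.21286 × 10^6 s) = 1.49143 × 10^-6 rad/s ≈ 1.491 × 10^-6 rad/s

Final answer: n = 1.491 × 10^-6 rad/s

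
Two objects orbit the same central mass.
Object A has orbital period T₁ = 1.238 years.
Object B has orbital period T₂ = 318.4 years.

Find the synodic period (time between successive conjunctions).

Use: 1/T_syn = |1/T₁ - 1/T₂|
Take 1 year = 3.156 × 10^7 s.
T₁ = 1.238 years = 3.90713 × 10^7 s
T₂ = 318.4 years = 1.00487 × 10^10 s
1/T₁ = 2.55942 × 10^-8 s⁻¹
1/T₂ = 9.95153 × 10^-11 s⁻¹
|1/T₁ − 1/T₂| = 2.54947 × 10^-8 s⁻¹
T_syn = 1 / |1/T₁ − 1/T₂| = 3.92238 × 10^7 s ≈ 1.243 years

Final answer: T_syn = 1.243 years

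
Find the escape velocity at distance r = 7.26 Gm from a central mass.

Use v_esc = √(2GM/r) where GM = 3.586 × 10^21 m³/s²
r = 7.26 Gm = 7.26 × 10^9 m
GM = 3.586 × 10^21 m³/s²
2GM/r = 2 × (3.586 × 10^21) / (7.26 × 10^9) = 9.87879 × 10^11 m²/s²
v_esc = √(2GM/r) = 993921 m/s ≈ 993.9 km/s

Final answer: 993.9 km/s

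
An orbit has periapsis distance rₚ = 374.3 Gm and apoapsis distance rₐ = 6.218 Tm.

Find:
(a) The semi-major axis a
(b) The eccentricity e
rₚ = 374.3 Gm = 3.743 × 10^11 m
rₐ = 6.218 Tm = 6.218 × 10^12 m
(a) a = (rₚ + rₐ)/2 = 3.29615 × 10^12 m ≈ 3.296 Tm
(b) e = (rₐ − rₚ)/(rₐ + rₚ) = (5.8437 × 10^12) / (6.5923 × 10^12) = 0.886443

Final answer:
(a) a = 3.296 Tm
(b) e = 0.8864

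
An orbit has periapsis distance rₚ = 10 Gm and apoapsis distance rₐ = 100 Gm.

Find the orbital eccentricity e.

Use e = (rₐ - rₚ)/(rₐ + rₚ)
rₚ = 10 Gm = 1 × 10^10 m
rₐ = 100 Gm = 1 × 10^11 m
rₐ − rₚ = 9 × 10^10 m
rₐ + rₚ = 1.1 × 10^11 m
e = (rₐ − rₚ)/(rₐ + rₚ) = 0.818182

Final answer: e = 0.8182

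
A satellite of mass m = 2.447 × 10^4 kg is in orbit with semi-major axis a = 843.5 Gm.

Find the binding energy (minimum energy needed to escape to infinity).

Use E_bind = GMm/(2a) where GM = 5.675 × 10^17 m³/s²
a = 843.5 Gm = 8.435 × 10^11 m
GM = 5.675 × 10^17 m³/s²
m = 2.447 × 10^4 kg
GMm = 5.675 × 10^17 × 24470 = 1.38867 × 10^22 m³·kg/s²
2a = 1.687 × 10^12 m
E_bind = GMm/(2a) = 8.23161 × 10^9 J ≈ 8.232 GJ

Final answer: 8.232 GJ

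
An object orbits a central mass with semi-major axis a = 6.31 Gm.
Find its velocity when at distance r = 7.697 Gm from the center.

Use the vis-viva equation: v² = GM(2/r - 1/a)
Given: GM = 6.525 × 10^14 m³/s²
a = 6.31 Gm = 6.31 × 10^9 m
r = 7.697 Gm = 7.697 × 10^9 m
GM = 6.525 × 10^14 m³/s²
2/r − 1/a = 2.59841 × 10^-10 − 1.58479 × 10^-10 = 1.01363 × 10^-10 m⁻¹
v² = GM (2/r − 1/a) = 66139.3 m²/s²
v = 257.176 m/s ≈ 257.2 m/s

Final answer: 257.2 m/s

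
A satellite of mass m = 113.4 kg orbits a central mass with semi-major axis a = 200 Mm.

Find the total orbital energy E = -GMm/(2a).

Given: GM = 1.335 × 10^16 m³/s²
a = 200 Mm = 2 × 10^8 m
GM = 1.335 × 10^16 m³/s²
2a = 4 × 10^8 m
GMm = 1.335 × 10^16 × 113.4 = 1.51389 × 10^18 m³·kg/s²
E = −GMm/(2a) = -3.78472 × 10^9 J ≈ -3.785 GJ

Final answer: -3.785 GJ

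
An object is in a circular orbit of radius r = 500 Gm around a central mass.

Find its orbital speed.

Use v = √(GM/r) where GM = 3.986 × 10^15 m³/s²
r = 500 Gm = 5 × 10^11 m
GM = 3.986 × 10^15 m³/s²
GM/r = (3.986 × 10^15) / (5 × 10^11) = 7972 m²/s²
v = √(GM/r) = 89.2861 m/s ≈ 89.29 m/s

Final answer: 89.29 m/s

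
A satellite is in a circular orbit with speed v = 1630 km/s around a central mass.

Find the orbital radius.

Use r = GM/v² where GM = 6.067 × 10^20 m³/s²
v = 1630 km/s = 1.63 × 10^6 m/s
GM = 6.067 × 10^20 m³/s²
v² = 2.6569 × 10^12 m²/s²
r = GM/v² = (6.067 × 10^20) / (2.6569 × 10^12) = 2.28349 × 10^8 m ≈ 2.283 × 10^8 m

Final answer: 2.283 × 10^8 m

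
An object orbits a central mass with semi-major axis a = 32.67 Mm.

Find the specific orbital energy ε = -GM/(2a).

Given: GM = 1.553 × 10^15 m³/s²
a = 32.67 Mm = 3.267 × 10^7 m
GM = 1.553 × 10^15 m³/s²
2a = 6.534 × 10^7 m
ε = −GM/(2a) = -2.3768 × 10^7 J/kg ≈ -23.77 MJ/kg

Final answer: -23.77 MJ/kg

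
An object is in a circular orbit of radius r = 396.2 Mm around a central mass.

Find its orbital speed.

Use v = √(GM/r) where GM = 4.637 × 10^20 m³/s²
r = 396.2 Mm = 3.962 × 10^8 m
GM = 4.637 × 10^20 m³/s²
GM/r = (4.637 × 10^20) / (3.962 × 10^8) = 1.17037 × 10^12 m²/s²
v = √(GM/r) = 1.08184 × 10^6 m/s ≈ 1082 km/s

Final answer: 1082 km/s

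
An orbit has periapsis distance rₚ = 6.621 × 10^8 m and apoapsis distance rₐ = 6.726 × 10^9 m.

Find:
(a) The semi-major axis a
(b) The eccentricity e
rₚ = 6.621 × 10^8 m
rₐ = 6.726 × 10^9 m
(a) a = (rₚ + rₐ)/2 = 3.69405 × 10^9 m ≈ 3.694 × 10^9 m
(b) e = (rₐ − rₚ)/(rₐ + rₚ) = (6.0639 × 10^9) / (7.3881 × 10^9) = 0.820766

Final answer:
(a) a = 3.694 × 10^9 m
(b) e = 0.8208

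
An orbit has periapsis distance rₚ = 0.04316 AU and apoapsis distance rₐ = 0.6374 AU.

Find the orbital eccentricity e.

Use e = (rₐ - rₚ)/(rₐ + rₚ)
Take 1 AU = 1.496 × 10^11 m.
rₚ = 0.04316 AU = 6.45674 × 10^9 m
rₐ = 0.6374 AU = 9.5355 × 10^10 m
rₐ − rₚ = 8.88983 × 10^10 m
rₐ + rₚ = 1.01812 × 10^11 m
e = (rₐ − rₚ)/(rₐ + rₚ) = 0.873163

Final answer: e = 0.8732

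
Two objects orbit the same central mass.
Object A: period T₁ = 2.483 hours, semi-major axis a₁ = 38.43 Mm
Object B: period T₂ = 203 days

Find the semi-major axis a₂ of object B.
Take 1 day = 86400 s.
T₁ = 2.483 hours = 8938.8 s
T₂ = 203 days = 1.75392 × 10^7 s
a₁ = 38.43 Mm = 3.843 × 10^7 m
Kepler's third law: (T₂/T₁)² = (a₂/a₁)³  ⇒  a₂ = a₁ (T₂/T₁)^(2/3)
T₂/T₁ = 1962.14
(T₂/T₁)^(2/3) = 156.731
a₂ = 3.843 × 10^7 m × 156.731 = 6.02316 × 10^9 m ≈ 6.023 Gm

Final answer: a₂ = 6.023 Gm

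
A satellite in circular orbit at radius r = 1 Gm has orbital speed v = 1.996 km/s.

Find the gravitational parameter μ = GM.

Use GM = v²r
r = 1 Gm = 1 × 10^9 m
v = 1.996 km/s = 1996 m/s
v² = 3.98402 × 10^6 m²/s²
GM = v²r = 3.98402 × 10^6 × 1 × 10^9 = 3.98402 × 10^15 m³/s²
GM ≈ 3.984 × 10^15 m³/s²

Final answer: GM = 3.984 × 10^15 m³/s²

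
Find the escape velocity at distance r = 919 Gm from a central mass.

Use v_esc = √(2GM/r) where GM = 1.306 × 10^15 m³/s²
r = 919 Gm = 9.19 × 10^11 m
GM = 1.306 × 10^15 m³/s²
2GM/r = 2 × (1.306 × 10^15) / (9.19 × 10^11) = 2842.22 m²/s²
v_esc = √(2GM/r) = 53.3125 m/s ≈ 53.31 m/s

Final answer: 53.31 m/s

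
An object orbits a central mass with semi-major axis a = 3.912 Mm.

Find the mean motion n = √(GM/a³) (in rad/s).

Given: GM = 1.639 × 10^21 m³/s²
a = 3.912 Mm = 3.912 × 10^6 m
GM = 1.639 × 10^21 m³/s²
a³ = 5.98682 × 10^19 m³
GM/a³ = (1.639 × 10^21) / (5.98682 × 10^19) = 27.3768 s⁻²
n = √(GM/a³) = 5.23228 rad/s ≈ 5.232 rad/s

Final answer: n = 5.232 rad/s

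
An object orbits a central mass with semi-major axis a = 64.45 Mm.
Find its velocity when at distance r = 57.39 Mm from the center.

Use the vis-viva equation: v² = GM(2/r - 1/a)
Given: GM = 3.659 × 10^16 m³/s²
a = 64.45 Mm = 6.445 × 10^7 m
r = 57.39 Mm = 5.739 × 10^7 m
GM = 3.659 × 10^16 m³/s²
2/r − 1/a = 3.48493 × 10^-8 − 1.55159 × 10^-8 = 1.93334 × 10^-8 m⁻¹
v² = GM (2/r − 1/a) = 7.07408 × 10^8 m²/s²
v = 26597.1 m/s ≈ 26.6 km/s

Final answer: 26.6 km/s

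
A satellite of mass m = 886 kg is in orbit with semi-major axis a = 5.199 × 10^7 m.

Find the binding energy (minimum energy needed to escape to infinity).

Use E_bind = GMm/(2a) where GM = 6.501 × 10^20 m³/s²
a = 5.199 × 10^7 m
GM = 6.501 × 10^20 m³/s²
m = 886 kg
GMm = 6.501 × 10^20 × 886 = 5.75989 × 10^23 m³·kg/s²
2a = 1.0398 × 10^8 m
E_bind = GMm/(2a) = 5.53942 × 10^15 J ≈ 5.539 PJ

Final answer: 5.539 PJ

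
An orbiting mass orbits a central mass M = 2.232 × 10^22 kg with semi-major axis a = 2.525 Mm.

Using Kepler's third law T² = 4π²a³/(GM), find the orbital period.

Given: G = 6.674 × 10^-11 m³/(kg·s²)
M = 2.232 × 10^22 kg
GM = G × M = 6.674 × 10^-11 × 2.232 × 10^22 = 1.48964 × 10^12 m³/s²
a = 2.525 Mm = 2.525 × 10^6 m
a³ = 1.60985 × 10^19 m³
T = 2π √(a³/GM) = 2π √((1.60985 × 10^19) / (1.48964 × 10^12)) = 2π × 3287.39 s
T = 20655.3 s ≈ 5.738 hours

Final answer: 5.738 hours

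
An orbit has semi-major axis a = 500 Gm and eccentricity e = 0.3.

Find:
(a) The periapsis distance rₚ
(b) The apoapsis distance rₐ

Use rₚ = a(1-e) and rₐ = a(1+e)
a = 500 Gm = 5 × 10^11 m
e = 0.3:  1 − e = 0.7,  1 + e = 1.3
(a) rₚ = a(1 − e) = 5 × 10^11 m × 0.7 = 3.5 × 10^11 m ≈ 350 Gm
(b) rₐ = a(1 + e) = 5 × 10^11 m × 1.3 = 6.5 × 10^11 m ≈ 650 Gm

Final answer:
(a) rₚ = 350 Gm
(b) rₐ = 650 Gm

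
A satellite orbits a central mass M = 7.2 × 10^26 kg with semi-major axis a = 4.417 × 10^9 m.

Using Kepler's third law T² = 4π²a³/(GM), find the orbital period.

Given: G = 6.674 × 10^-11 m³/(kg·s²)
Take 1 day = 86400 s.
M = 7.2 × 10^26 kg
GM = G × M = 6.674 × 10^-11 × 7.2 × 10^26 = 4.80528 × 10^16 m³/s²
a = 4.417 × 10^9 m
a³ = 8.61752 × 10^28 m³
T = 2π √(a³/GM) = 2π √((8.61752 × 10^28) / (4.80528 × 10^16)) = 2π × 1.33916 × 10^6 s
T = 8.41418 × 10^6 s ≈ 97.39 days

Final answer: 97.39 days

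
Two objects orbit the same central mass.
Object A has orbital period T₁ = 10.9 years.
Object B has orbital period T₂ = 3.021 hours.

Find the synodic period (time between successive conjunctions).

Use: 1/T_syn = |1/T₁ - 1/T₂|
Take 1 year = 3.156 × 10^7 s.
T₁ = 10.9 years = 3.44004 × 10^8 s
T₂ = 3.021 hours = 10875.6 s
1/T₁ = 2.90694 × 10^-9 s⁻¹
1/T₂ = 9.19489 × 10^-5 s⁻¹
|1/T₁ − 1/T₂| = 9.1946 × 10^-5 s⁻¹
T_syn = 1 / |1/T₁ − 1/T₂| = 10875.9 s ≈ 3.021 hours

Final answer: T_syn = 3.021 hours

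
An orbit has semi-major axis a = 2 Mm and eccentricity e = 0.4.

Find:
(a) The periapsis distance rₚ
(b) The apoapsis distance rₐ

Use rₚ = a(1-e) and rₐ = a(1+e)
a = 2 Mm = 2 × 10^6 m
e = 0.4:  1 − e = 0.6,  1 + e = 1.4
(a) rₚ = a(1 − e) = 2 × 10^6 m × 0.6 = 1.2 × 10^6 m ≈ 1.2 Mm
(b) rₐ = a(1 + e) = 2 × 10^6 m × 1.4 = 2.8 × 10^6 m ≈ 2.8 Mm

Final answer:
(a) rₚ = 1.2 Mm
(b) rₐ = 2.8 Mm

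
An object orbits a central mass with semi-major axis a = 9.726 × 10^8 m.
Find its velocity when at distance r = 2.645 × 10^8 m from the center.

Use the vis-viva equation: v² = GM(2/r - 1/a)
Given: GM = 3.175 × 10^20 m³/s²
a = 9.726 × 10^8 m
r = 2.645 × 10^8 m
GM = 3.175 × 10^20 m³/s²
2/r − 1/a = 7.56144 × 10^-9 − 1.02817 × 10^-9 = 6.53326 × 10^-9 m⁻¹
v² = GM (2/r − 1/a) = 2.07431 × 10^12 m²/s²
v = 1.44025 × 10^6 m/s ≈ 1440 km/s

Final answer: 1440 km/s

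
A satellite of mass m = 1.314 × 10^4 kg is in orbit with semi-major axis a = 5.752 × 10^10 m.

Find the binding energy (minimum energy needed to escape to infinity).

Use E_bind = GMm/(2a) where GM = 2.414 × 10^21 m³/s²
a = 5.752 × 10^10 m
GM = 2.414 × 10^21 m³/s²
m = 1.314 × 10^4 kg
GMm = 2.414 × 10^21 × 13140 = 3.172 × 10^25 m³·kg/s²
2a = 1.1504 × 10^11 m
E_bind = GMm/(2a) = 2.7573 × 10^14 J ≈ 275.7 TJ

Final answer: 275.7 TJ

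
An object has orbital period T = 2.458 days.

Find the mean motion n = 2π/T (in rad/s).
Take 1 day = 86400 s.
T = 2.458 days = 212371 s
n = 2π / 212371 s = 2.95859 × 10^-5 rad/s ≈ 2.959 × 10^-5 rad/s

Final answer: n = 2.959 × 10^-5 rad/s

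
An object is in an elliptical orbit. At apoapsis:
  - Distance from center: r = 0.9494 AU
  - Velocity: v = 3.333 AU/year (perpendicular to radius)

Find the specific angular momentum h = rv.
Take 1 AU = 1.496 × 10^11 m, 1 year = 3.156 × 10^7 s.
r = 0.9494 AU = 1.4203 × 10^11 m
v = 3.333 AU/year = 15799 m/s
h = rv = 1.4203 × 10^11 × 15799 = 2.24394 × 10^15 m²/s ≈ 2.244 × 10^15 m²/s

Final answer: h = 2.244 × 10^15 m²/s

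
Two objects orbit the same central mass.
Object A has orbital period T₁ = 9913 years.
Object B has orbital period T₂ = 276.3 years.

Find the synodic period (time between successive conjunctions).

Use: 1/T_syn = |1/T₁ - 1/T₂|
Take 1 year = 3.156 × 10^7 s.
T₁ = 9913 years = 3.12854 × 10^11 s
T₂ = 276.3 years = 8.72003 × 10^9 s
1/T₁ = 3.19638 × 10^-12 s⁻¹
1/T₂ = 1.14679 × 10^-10 s⁻¹
|1/T₁ − 1/T₂| = 1.11482 × 10^-10 s⁻¹
T_syn = 1 / |1/T₁ − 1/T₂| = 8.97005 × 10^9 s ≈ 284.2 years

Final answer: T_syn = 284.2 years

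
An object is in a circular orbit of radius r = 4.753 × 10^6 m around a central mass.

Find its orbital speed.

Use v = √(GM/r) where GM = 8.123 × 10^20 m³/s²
r = 4.753 × 10^6 m
GM = 8.123 × 10^20 m³/s²
GM/r = (8.123 × 10^20) / (4.753 × 10^6) = 1.70903 × 10^14 m²/s²
v = √(GM/r) = 1.3073 × 10^7 m/s ≈ 1.307 × 10^4 km/s

Final answer: 1.307 × 10^4 km/s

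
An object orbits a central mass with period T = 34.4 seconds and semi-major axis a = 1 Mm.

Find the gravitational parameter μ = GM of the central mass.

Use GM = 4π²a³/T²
T = 34.4 seconds
a = 1 Mm = 1 × 10^6 m
a³ = 1 × 10^18 m³
T² = 1183.36 s²
GM = 4π² × (1 × 10^18) / 1183.36 = 3.33613 × 10^16 m³/s²
GM ≈ 3.336 × 10^16 m³/s²

Final answer: GM = 3.336 × 10^16 m³/s²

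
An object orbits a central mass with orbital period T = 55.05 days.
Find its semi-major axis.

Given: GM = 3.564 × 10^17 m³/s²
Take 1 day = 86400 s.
T = 55.05 days = 4.75632 × 10^6 s
GM = 3.564 × 10^17 m³/s²
Kepler's third law: a³ = GM T² / (4π²)
T² = 2.26226 × 10^13 s²
a³ = (3.564 × 10^17) × (2.26226 × 10^13) / (4π²) = 2.0423 × 10^29 m³
a = (a³)^(1/3) = 5.88898 × 10^9 m ≈ 5.889 × 10^9 m

Final answer: 5.889 × 10^9 m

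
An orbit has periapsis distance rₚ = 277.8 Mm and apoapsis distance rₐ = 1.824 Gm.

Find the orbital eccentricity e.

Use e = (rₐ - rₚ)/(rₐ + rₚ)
rₚ = 277.8 Mm = 2.778 × 10^8 m
rₐ = 1.824 Gm = 1.824 × 10^9 m
rₐ − rₚ = 1.5462 × 10^9 m
rₐ + rₚ = 2.1018 × 10^9 m
e = (rₐ − rₚ)/(rₐ + rₚ) = 0.735655

Final answer: e = 0.7357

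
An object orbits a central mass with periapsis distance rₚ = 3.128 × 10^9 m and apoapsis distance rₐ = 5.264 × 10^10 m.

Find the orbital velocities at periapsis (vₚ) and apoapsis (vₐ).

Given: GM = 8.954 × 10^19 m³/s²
rₚ = 3.128 × 10^9 m
rₐ = 5.264 × 10^10 m
GM = 8.954 × 10^19 m³/s²
a = (rₚ + rₐ)/2 = 2.7884 × 10^10 m
Vis-viva: v² = GM (2/r − 1/a)
vₚ² = 8.954 × 10^19 × (6.39386 × 10^-10 − 3.58629 × 10^-11) = 5.40395 × 10^10 m²/s²
vₚ = 232464 m/s ≈ 232.5 km/s
vₐ² = 8.954 × 10^19 × (3.79939 × 10^-11 − 3.58629 × 10^-11) = 1.90815 × 10^8 m²/s²
vₐ = 13813.6 m/s ≈ 13.81 km/s

Final answer: vₚ = 232.5 km/s, vₐ = 13.81 km/s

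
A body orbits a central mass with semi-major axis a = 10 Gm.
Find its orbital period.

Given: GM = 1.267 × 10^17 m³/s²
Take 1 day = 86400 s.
a = 10 Gm = 1 × 10^10 m
GM = 1.267 × 10^17 m³/s²
a³ = 1 × 10^30 m³
T = 2π √(a³/GM) = 2π √((1 × 10^30) / (1.267 × 10^17)) = 2π × 2.80939 × 10^6 s
T = 1.76519 × 10^7 s ≈ 204.3 days

Final answer: 204.3 days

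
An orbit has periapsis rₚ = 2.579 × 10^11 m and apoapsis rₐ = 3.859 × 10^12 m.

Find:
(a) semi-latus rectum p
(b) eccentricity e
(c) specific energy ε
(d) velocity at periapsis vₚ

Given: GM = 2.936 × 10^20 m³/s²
rₚ = 2.579 × 10^11 m
rₐ = 3.859 × 10^12 m
GM = 2.936 × 10^20 m³/s²
a = (rₚ + rₐ)/2 = 2.05845 × 10^12 m
e = (rₐ − rₚ)/(rₐ + rₚ) = (3.6011 × 10^12) / (4.1169 × 10^12) = 0.874712
(a) 1 − e² = 0.23488;  p = a(1 − e²) = 2.05845 × 10^12 × 0.23488 = 4.83488 × 10^11 m ≈ 4.835 × 10^11 m
(b) e = 0.874712 ≈ 0.8747
(c) 2a = 4.1169 × 10^12 m;  ε = −GM/(2a) = -7.13158 × 10^7 J/kg ≈ -71.32 MJ/kg
(d) vₚ² = GM (2/rₚ − 1/a) = 2.936 × 10^20 × (7.75494 × 10^-12 − 4.85802 × 10^-13) = 2.13422 × 10^9 m²/s²;  vₚ = 46197.6 m/s ≈ 46.2 km/s

Final answer:
(a) semi-latus rectum p = 4.835 × 10^11 m
(b) eccentricity e = 0.8747
(c) specific energy ε = -71.32 MJ/kg
(d) velocity at periapsis vₚ = 46.2 km/s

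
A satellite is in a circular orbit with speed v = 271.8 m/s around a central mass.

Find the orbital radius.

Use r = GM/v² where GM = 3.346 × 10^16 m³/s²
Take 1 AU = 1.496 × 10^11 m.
v = 271.8 m/s
GM = 3.346 × 10^16 m³/s²
v² = 73875.2 m²/s²
r = GM/v² = (3.346 × 10^16) / 73875.2 = 4.52926 × 10^11 m ≈ 3.028 AU

Final answer: 3.028 AU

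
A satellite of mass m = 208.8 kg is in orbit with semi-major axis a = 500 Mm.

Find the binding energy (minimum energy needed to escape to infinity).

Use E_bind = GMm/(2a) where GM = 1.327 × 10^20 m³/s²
a = 500 Mm = 5 × 10^8 m
GM = 1.327 × 10^20 m³/s²
m = 208.8 kg
GMm = 1.327 × 10^20 × 208.8 = 2.77078 × 10^22 m³·kg/s²
2a = 1 × 10^9 m
E_bind = GMm/(2a) = 2.77078 × 10^13 J ≈ 27.71 TJ

Final answer: 27.71 TJ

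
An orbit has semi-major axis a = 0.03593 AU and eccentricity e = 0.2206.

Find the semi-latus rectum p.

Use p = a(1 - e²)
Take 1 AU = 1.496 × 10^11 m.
a = 0.03593 AU = 5.37513 × 10^9 m
e = 0.2206,  e² = 0.0486644,  1 − e² = 0.951336
p = a(1 − e²) = 5.37513 × 10^9 m × 0.951336 = 5.11355 × 10^9 m ≈ 0.03418 AU

Final answer: p = 0.03418 AU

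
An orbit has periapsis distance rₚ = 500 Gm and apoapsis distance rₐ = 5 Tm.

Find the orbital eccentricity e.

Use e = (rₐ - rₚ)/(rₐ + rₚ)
rₚ = 500 Gm = 5 × 10^11 m
rₐ = 5 Tm = 5 × 10^12 m
rₐ − rₚ = 4.5 × 10^12 m
rₐ + rₚ = 5.5 × 10^12 m
e = (rₐ − rₚ)/(rₐ + rₚ) = 0.818182

Final answer: e = 0.8182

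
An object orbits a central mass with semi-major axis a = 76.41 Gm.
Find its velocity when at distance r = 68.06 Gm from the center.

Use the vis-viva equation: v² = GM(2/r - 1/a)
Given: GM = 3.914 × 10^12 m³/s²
a = 76.41 Gm = 7.641 × 10^10 m
r = 68.06 Gm = 6.806 × 10^10 m
GM = 3.914 × 10^12 m³/s²
2/r − 1/a = 2.93858 × 10^-11 − 1.30873 × 10^-11 = 1.62985 × 10^-11 m⁻¹
v² = GM (2/r − 1/a) = 63.7925 m²/s²
v = 7.98702 m/s ≈ 7.987 m/s

Final answer: 7.987 m/s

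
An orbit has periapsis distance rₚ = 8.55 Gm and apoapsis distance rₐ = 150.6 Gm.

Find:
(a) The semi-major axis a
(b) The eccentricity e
rₚ = 8.55 Gm = 8.55 × 10^9 m
rₐ = 150.6 Gm = 1.506 × 10^11 m
(a) a = (rₚ + rₐ)/2 = 7.9575 × 10^10 m ≈ 79.58 Gm
(b) e = (rₐ − rₚ)/(rₐ + rₚ) = (1.4205 × 10^11) / (1.5915 × 10^11) = 0.892554

Final answer:
(a) a = 79.58 Gm
(b) e = 0.8926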